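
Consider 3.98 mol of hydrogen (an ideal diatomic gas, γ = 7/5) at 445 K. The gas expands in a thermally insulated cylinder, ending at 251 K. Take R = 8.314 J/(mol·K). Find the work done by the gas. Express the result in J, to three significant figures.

Adiabatic ⇒ Q = 0, so W_by = −ΔU = nCᵥ(T₁ − T₂).
Cᵥ = 5R/2 = 20.79 J/(mol·K).
W = (3.98)(20.79)(445 − 251) = 16049 J.

W ≈ 16000 J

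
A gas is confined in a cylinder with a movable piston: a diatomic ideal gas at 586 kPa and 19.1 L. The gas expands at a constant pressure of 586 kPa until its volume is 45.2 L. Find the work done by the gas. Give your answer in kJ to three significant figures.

W ≈ 15.3 kJ

Isobaric: W = P ΔV.
W = (586 kPa)(45.2 − 19.1 L) = (586)(26.1) = 15295 J.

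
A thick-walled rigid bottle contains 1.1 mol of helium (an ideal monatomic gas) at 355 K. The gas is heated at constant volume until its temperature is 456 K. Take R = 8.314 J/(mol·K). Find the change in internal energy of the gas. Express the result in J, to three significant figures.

Constant volume ⇒ W = 0, so Q = ΔU = nCᵥΔT with Cᵥ = 3R/2 = 12.47 J/(mol·K).
ΔU = (1.1)(12.47)(456 − 355) = 1386 J.

ΔU ≈ 1390 J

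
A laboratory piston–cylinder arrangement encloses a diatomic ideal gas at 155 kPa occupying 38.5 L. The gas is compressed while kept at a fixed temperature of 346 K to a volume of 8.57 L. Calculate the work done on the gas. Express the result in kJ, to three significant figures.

Isothermal: W = nRT ln(V₂/V₁) = P₁V₁ ln(V₂/V₁).
P₁V₁ = (155 kPa)(38.5 L) = 5968 J.
W = 5968 × ln(8.57/38.5) = 5968 × -1.502
W_by_gas = -8966 J; work on gas = −W_by = 8966 J.

W ≈ 8.97 kJ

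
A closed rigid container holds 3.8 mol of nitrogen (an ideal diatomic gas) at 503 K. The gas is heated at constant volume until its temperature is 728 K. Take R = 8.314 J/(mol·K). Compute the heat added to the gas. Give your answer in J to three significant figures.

Q ≈ 17800 J

Constant volume ⇒ W = 0, so Q = ΔU = nCᵥΔT with Cᵥ = 5R/2 = 20.79 J/(mol·K).
ΔU = (3.8)(20.79)(728 − 503) = 17771 J.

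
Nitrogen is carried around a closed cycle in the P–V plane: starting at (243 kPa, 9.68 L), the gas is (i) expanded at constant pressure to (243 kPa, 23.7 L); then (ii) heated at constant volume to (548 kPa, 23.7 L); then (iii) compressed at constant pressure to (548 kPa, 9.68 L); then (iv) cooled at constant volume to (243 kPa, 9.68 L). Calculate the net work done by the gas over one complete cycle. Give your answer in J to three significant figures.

Constant-volume legs do no work.
W(i) = (243)(23.7 − 9.68) = 3407 J; W(iii) = (548)(9.68 − 23.7) = -7683 J.
W_net = 3407 − 7683 = -4276 J (the counter-clockwise enclosed area).

W_net ≈ -4280 J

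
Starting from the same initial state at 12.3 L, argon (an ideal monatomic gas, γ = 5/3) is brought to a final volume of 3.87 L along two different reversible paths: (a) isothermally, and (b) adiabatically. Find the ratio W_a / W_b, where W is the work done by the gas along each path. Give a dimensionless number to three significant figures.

Path (a) isothermal: W = P₁V₁ ln(V₂/V₁) → W_a/(P₁V₁) = -1.156.
Path (b) adiabatic: W = P₁V₁(1 − (V₁/V₂)^(γ−1))/(γ−1) → W_b/(P₁V₁) = -1.743.
W_a / W_b = -1.156 / -1.743 = 0.6636.

W_a / W_b ≈ 0.664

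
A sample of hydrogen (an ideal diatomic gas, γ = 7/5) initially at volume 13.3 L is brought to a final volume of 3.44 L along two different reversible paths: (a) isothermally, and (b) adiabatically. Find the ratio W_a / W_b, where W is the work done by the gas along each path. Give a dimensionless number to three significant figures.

Path (a) isothermal: W = P₁V₁ ln(V₂/V₁) → W_a/(P₁V₁) = -1.352.
Path (b) adiabatic: W = P₁V₁(1 − (V₁/V₂)^(γ−1))/(γ−1) → W_b/(P₁V₁) = -1.794.
W_a / W_b = -1.352 / -1.794 = 0.7538.

W_a / W_b ≈ 0.754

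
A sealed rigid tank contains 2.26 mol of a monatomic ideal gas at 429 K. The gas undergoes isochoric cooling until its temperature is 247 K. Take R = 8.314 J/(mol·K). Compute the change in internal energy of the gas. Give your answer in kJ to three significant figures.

Constant volume ⇒ W = 0, so Q = ΔU = nCᵥΔT with Cᵥ = 3R/2 = 12.47 J/(mol·K).
ΔU = (2.26)(12.47)(247 − 429) = -5130 J.

ΔU ≈ -5.13 kJ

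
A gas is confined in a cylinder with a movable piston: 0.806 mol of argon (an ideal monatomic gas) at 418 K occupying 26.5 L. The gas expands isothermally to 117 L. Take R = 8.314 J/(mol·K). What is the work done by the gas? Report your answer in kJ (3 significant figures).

W ≈ 4.16 kJ

Isothermal: W = nRT ln(V₂/V₁).
W = (0.806)(8.314)(418) × ln(117/26.5)
  = 2801 × 1.485
W_by_gas = 4160 J.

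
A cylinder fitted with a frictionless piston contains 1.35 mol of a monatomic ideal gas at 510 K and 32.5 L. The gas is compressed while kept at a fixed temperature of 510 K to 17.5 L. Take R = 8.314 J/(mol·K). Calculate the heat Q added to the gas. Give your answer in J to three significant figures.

Q ≈ -3540 J

Isothermal ⇒ ΔU = 0, so Q = W = nRT ln(V₂/V₁).
Q = (1.35)(8.314)(510) ln(17.5/32.5) = 5724 × -0.619 = -3543 J.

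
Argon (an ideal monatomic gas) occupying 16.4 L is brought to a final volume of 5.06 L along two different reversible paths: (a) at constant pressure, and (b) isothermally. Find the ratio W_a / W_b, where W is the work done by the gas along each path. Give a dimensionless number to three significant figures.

W_a / W_b ≈ 0.588

Path (a) isobaric: W = P₁(V₂ − V₁) → W_a/(P₁V₁) = -0.6915.
Path (b) isothermal: W = P₁V₁ ln(V₂/V₁) → W_b/(P₁V₁) = -1.176.
W_a / W_b = -0.6915 / -1.176 = 0.588.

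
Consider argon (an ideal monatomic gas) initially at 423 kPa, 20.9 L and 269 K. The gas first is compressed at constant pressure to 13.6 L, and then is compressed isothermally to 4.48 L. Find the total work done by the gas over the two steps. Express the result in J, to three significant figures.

Step 1 (isobaric): W = PΔV = (423 kPa)(13.6 − 20.9 L) = -3088 J.
After step 1: P = 423 kPa, V = 13.6 L, T = 175 K.
Step 2 (isothermal): W = P₁V₁ ln(V₂/V₁) = (5753) ln(4.48/13.6) = -6388 J.
W_total = -3088 − 6388 = -9476 J.

W_total ≈ -9480 J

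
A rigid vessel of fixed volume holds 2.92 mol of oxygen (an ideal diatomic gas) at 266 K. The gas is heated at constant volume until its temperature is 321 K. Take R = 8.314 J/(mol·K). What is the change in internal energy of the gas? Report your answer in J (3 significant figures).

Constant volume ⇒ W = 0, so Q = ΔU = nCᵥΔT with Cᵥ = 5R/2 = 20.79 J/(mol·K).
ΔU = (2.92)(20.79)(321 − 266) = 3338 J.

ΔU ≈ 3340 J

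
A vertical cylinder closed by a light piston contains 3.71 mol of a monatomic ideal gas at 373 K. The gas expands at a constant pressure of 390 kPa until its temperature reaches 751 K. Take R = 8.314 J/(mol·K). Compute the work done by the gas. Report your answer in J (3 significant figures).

Isobaric: W = P ΔV = nR ΔT.
W = (3.71)(8.314)(751 − 373) = 11659 J.

W ≈ 11700 J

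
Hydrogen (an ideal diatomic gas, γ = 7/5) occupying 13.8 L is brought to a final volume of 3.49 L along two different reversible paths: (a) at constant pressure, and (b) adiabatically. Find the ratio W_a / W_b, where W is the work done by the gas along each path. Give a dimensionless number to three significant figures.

Path (a) isobaric: W = P₁(V₂ − V₁) → W_a/(P₁V₁) = -0.7471.
Path (b) adiabatic: W = P₁V₁(1 − (V₁/V₂)^(γ−1))/(γ−1) → W_b/(P₁V₁) = -1.833.
W_a / W_b = -0.7471 / -1.833 = 0.4076.

W_a / W_b ≈ 0.408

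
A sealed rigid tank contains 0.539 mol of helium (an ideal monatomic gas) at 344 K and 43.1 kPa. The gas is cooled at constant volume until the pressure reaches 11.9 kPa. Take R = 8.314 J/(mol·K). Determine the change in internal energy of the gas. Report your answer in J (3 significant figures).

ΔU ≈ -1670 J

Constant volume ⇒ W = 0, so Q = ΔU = nCᵥΔT with Cᵥ = 3R/2 = 12.47 J/(mol·K).
At constant V, T₂/T₁ = P₂/P₁ ⇒ ΔT = T₁(P₂/P₁ − 1) = 344·(11.9/43.1 − 1) = -249 K.
ΔU = (0.539)(12.47)(-249) = -1674 J.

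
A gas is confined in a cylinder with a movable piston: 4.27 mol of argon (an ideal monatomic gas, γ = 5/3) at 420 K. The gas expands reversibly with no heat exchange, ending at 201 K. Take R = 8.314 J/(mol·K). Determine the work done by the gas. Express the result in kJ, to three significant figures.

W ≈ 11.7 kJ

Adiabatic ⇒ Q = 0, so W_by = −ΔU = nCᵥ(T₁ − T₂).
Cᵥ = 3R/2 = 12.47 J/(mol·K).
W = (4.27)(12.47)(420 − 201) = 11662 J.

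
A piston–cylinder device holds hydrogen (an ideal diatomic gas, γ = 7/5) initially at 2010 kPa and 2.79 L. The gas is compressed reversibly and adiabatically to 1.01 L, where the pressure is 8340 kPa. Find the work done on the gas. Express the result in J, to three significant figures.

W ≈ 7040 J

Adiabatic: W = (P₁V₁ − P₂V₂)/(γ − 1) with γ = 7/5.
P₁V₁ = 5608 J, P₂V₂ = 8423 J.
W = (5608 − 8423) / 0.4 = -7039 J.
Work on gas = −W_by = 7039 J.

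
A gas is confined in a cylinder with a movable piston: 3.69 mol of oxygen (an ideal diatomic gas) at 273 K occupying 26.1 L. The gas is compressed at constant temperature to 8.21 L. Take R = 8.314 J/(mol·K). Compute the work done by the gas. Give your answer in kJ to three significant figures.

W ≈ -9.69 kJ

Isothermal: W = nRT ln(V₂/V₁).
W = (3.69)(8.314)(273) × ln(8.21/26.1)
  = 8375 × -1.157
W_by_gas = -9687 J.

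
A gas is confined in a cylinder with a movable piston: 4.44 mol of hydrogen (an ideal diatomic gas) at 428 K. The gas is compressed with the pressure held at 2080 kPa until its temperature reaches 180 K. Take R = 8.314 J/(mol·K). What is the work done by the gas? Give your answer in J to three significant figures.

W ≈ -9150 J

Isobaric: W = P ΔV = nR ΔT.
W = (4.44)(8.314)(180 − 428) = -9155 J.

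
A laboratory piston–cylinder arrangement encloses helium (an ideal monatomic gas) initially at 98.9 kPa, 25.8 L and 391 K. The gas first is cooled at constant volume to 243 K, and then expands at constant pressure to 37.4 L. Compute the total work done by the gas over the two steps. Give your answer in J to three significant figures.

Step 1 (isochoric): W = 0 (constant volume).
After step 1: P = 61.46 kPa (V unchanged).
Step 2 (isobaric): W = PΔV = (61.46 kPa)(37.4 − 25.8 L) = 713 J.
W_total = 0 + 713 = 713 J.

W_total ≈ 713 J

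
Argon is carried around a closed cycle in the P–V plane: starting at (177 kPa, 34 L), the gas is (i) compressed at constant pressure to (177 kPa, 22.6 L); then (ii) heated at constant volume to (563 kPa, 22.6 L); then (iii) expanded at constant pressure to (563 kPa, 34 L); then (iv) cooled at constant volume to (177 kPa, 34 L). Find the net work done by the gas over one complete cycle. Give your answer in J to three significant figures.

W_net ≈ 4400 J

Constant-volume legs do no work.
W(i) = (177)(22.6 − 34) = -2018 J; W(iii) = (563)(34 − 22.6) = 6418 J.
W_net = -2018 + 6418 = 4400 J (the clockwise enclosed area).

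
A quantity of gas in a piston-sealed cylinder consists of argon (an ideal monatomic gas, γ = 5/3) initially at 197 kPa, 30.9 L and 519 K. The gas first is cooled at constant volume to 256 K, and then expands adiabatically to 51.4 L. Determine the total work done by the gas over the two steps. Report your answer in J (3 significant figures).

W_total ≈ 1300 J

Step 1 (isochoric): W = 0 (constant volume).
After step 1: P = 97.17 kPa (V unchanged).
Step 2 (adiabatic): W = (P₁V₁ − P₂V₂)/(γ−1) = (3003 − 2139)/0.667 = 1296 J.
W_total = 0 + 1296 = 1296 J.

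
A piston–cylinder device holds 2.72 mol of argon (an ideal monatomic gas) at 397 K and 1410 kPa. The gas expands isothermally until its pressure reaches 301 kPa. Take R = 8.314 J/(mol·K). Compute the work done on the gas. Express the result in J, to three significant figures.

Isothermal process: W = nRT ln(V₂/V₁) = nRT ln(P₁/P₂).
W = (2.72)(8.314)(397) × ln(1410/301)
  = 8978 × ln(4.684) = 8978 × 1.544
W_by_gas = 13864 J; work on gas = −W_by = -13864 J.

W ≈ -13900 J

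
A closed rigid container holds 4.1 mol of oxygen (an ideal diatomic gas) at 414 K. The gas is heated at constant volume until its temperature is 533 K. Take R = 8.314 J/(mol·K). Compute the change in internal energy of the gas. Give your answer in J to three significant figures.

Constant volume ⇒ W = 0, so Q = ΔU = nCᵥΔT with Cᵥ = 5R/2 = 20.79 J/(mol·K).
ΔU = (4.1)(20.79)(533 − 414) = 10141 J.

ΔU ≈ 10100 J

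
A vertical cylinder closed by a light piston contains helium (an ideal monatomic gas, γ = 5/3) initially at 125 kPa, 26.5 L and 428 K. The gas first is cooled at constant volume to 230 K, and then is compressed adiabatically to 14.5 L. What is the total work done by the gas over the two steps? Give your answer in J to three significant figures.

Step 1 (isochoric): W = 0 (constant volume).
After step 1: P = 67.17 kPa (V unchanged).
Step 2 (adiabatic): W = (P₁V₁ − P₂V₂)/(γ−1) = (1780 − 2661)/0.667 = -1321 J.
W_total = 0 − 1321 = -1321 J.

W_total ≈ -1320 J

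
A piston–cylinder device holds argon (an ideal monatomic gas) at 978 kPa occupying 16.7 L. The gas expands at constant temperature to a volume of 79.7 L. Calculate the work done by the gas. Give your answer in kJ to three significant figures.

Isothermal: W = nRT ln(V₂/V₁) = P₁V₁ ln(V₂/V₁).
P₁V₁ = (978 kPa)(16.7 L) = 16333 J.
W = 16333 × ln(79.7/16.7) = 16333 × 1.563
W_by_gas = 25526 J.

W ≈ 25.5 kJ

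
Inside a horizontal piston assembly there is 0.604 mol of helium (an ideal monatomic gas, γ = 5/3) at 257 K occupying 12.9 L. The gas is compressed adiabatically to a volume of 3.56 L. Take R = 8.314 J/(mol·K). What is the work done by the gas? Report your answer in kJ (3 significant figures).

W ≈ -2.63 kJ

Adiabatic: TV^(γ−1) = const with γ = 5/3.
T₂ = T₁ (V₁/V₂)^(γ−1) = 257 × (12.9/3.56)^0.667 = 257 × 2.359 = 606.3 K.
W_by = nCᵥ(T₁ − T₂) = (0.604)(12.47)(257 − 606.3) = -2631 J.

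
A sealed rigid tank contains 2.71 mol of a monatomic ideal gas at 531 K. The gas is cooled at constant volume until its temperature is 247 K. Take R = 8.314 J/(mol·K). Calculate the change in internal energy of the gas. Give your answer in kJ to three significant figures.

ΔU ≈ -9.60 kJ

Constant volume ⇒ W = 0, so Q = ΔU = nCᵥΔT with Cᵥ = 3R/2 = 12.47 J/(mol·K).
ΔU = (2.71)(12.47)(247 − 531) = -9598 J.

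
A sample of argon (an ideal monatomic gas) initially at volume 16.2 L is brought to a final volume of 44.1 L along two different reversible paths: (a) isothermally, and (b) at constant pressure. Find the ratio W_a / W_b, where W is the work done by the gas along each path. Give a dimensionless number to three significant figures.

W_a / W_b ≈ 0.581

Path (a) isothermal: W = P₁V₁ ln(V₂/V₁) → W_a/(P₁V₁) = 1.001.
Path (b) isobaric: W = P₁(V₂ − V₁) → W_b/(P₁V₁) = 1.722.
W_a / W_b = 1.001 / 1.722 = 0.5815.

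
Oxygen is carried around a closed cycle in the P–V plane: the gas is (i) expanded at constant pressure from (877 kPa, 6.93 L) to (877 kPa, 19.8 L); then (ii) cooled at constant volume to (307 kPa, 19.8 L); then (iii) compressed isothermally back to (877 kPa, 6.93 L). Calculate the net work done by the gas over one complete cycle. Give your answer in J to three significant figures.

W_net ≈ 4910 J

Leg (i): W = PΔV = (877)(19.8 − 6.93) = 11287 J.
Leg (ii): W = 0.
Leg (iii): W = PᵢVᵢ ln(V_f/Vᵢ) = (6079) ln(6.93/19.8) = -6381 J.
W_net = 11287 − 6381 = 4906 J.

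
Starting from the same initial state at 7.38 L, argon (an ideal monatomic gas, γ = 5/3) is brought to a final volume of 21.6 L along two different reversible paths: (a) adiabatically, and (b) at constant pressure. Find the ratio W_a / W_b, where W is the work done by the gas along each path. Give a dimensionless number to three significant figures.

Path (a) adiabatic: W = P₁V₁(1 − (V₁/V₂)^(γ−1))/(γ−1) → W_a/(P₁V₁) = 0.7669.
Path (b) isobaric: W = P₁(V₂ − V₁) → W_b/(P₁V₁) = 1.927.
W_a / W_b = 0.7669 / 1.927 = 0.398.

W_a / W_b ≈ 0.398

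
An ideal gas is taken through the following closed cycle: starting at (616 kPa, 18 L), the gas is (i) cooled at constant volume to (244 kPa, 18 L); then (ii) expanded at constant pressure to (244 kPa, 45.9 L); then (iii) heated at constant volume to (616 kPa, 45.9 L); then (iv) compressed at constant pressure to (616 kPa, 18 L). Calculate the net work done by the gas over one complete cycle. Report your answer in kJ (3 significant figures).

W_net ≈ -10.4 kJ

Constant-volume legs do no work.
W(ii) = (244)(45.9 − 18) = 6808 J; W(iv) = (616)(18 − 45.9) = -17186 J.
W_net = 6808 − 17186 = -10379 J (the counter-clockwise enclosed area).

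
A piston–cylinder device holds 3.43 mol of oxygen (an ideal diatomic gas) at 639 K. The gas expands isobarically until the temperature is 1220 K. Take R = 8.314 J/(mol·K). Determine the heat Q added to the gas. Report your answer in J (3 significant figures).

Isobaric: W = nRΔT = (3.43)(8.314)(581) = 16568 J.
ΔU = nCᵥΔT with Cᵥ = 5R/2: ΔU = (3.43)(20.79)(581) = 41421 J.
Q = ΔU + W = 41421 + 16568 = 57989 J.

Q ≈ 58000 J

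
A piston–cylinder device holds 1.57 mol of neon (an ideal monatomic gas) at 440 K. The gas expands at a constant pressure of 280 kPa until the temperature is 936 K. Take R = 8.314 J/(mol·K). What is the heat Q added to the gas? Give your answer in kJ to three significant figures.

Q ≈ 16.2 kJ

Isobaric: W = nRΔT = (1.57)(8.314)(496) = 6474 J.
ΔU = nCᵥΔT with Cᵥ = 3R/2: ΔU = (1.57)(12.47)(496) = 9711 J.
Q = ΔU + W = 9711 + 6474 = 16186 J.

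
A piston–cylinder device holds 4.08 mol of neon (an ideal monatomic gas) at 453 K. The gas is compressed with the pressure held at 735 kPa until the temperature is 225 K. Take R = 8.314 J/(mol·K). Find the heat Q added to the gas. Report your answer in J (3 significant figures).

Isobaric: W = nRΔT = (4.08)(8.314)(-228) = -7734 J.
ΔU = nCᵥΔT with Cᵥ = 3R/2: ΔU = (4.08)(12.47)(-228) = -11601 J.
Q = ΔU + W = -11601 − 7734 = -19335 J.

Q ≈ -19300 J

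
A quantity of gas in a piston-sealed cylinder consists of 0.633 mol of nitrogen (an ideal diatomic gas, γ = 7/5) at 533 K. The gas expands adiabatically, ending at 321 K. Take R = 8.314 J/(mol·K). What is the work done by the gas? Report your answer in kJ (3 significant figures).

W ≈ 2.79 kJ

Adiabatic ⇒ Q = 0, so W_by = −ΔU = nCᵥ(T₁ − T₂).
Cᵥ = 5R/2 = 20.79 J/(mol·K).
W = (0.633)(20.79)(533 − 321) = 2789 J.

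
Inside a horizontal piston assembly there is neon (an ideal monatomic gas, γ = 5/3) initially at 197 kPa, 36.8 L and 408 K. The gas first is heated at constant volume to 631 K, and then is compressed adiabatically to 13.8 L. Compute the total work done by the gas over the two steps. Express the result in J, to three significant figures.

Step 1 (isochoric): W = 0 (constant volume).
After step 1: P = 304.7 kPa (V unchanged).
Step 2 (adiabatic): W = (P₁V₁ − P₂V₂)/(γ−1) = (11212 − 21561)/0.667 = -15523 J.
W_total = 0 − 15523 = -15523 J.

W_total ≈ -15500 J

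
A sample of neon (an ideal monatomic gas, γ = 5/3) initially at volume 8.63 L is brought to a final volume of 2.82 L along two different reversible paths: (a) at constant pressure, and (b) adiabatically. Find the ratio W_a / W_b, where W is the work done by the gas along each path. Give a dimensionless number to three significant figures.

W_a / W_b ≈ 0.405

Path (a) isobaric: W = P₁(V₂ − V₁) → W_a/(P₁V₁) = -0.6732.
Path (b) adiabatic: W = P₁V₁(1 − (V₁/V₂)^(γ−1))/(γ−1) → W_b/(P₁V₁) = -1.662.
W_a / W_b = -0.6732 / -1.662 = 0.4051.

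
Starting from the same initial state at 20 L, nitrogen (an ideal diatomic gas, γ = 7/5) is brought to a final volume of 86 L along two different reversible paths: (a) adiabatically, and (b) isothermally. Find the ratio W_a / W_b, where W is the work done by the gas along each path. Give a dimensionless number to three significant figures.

Path (a) adiabatic: W = P₁V₁(1 − (V₁/V₂)^(γ−1))/(γ−1) → W_a/(P₁V₁) = 1.105.
Path (b) isothermal: W = P₁V₁ ln(V₂/V₁) → W_b/(P₁V₁) = 1.459.
W_a / W_b = 1.105 / 1.459 = 0.7576.

W_a / W_b ≈ 0.758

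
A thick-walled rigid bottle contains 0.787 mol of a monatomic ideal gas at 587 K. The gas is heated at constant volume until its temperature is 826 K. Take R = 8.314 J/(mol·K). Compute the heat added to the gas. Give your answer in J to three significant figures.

Q ≈ 2350 J

Constant volume ⇒ W = 0, so Q = ΔU = nCᵥΔT with Cᵥ = 3R/2 = 12.47 J/(mol·K).
ΔU = (0.787)(12.47)(826 − 587) = 2346 J.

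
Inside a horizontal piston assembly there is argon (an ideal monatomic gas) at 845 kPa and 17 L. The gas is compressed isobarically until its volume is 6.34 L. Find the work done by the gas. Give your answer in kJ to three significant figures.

W ≈ -9.01 kJ

Isobaric: W = P ΔV.
W = (845 kPa)(6.34 − 17 L) = (845)(-10.66) = -9008 J.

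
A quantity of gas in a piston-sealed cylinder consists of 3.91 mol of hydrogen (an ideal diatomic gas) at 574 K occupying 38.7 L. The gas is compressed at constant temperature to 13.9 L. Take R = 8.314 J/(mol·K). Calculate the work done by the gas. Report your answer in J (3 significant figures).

W ≈ -19100 J

Isothermal: W = nRT ln(V₂/V₁).
W = (3.91)(8.314)(574) × ln(13.9/38.7)
  = 18659 × -1.024
W_by_gas = -19106 J.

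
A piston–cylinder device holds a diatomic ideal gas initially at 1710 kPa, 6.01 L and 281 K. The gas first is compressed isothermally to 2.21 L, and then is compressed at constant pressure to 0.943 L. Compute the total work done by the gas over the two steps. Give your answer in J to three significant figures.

W_total ≈ -16200 J

Step 1 (isothermal): W = P₁V₁ ln(V₂/V₁) = (10277) ln(2.21/6.01) = -10282 J.
After step 1: P = 4650 kPa, V = 2.21 L, T = 281 K.
Step 2 (isobaric): W = PΔV = (4650 kPa)(0.943 − 2.21 L) = -5892 J.
W_total = -10282 − 5892 = -16173 J.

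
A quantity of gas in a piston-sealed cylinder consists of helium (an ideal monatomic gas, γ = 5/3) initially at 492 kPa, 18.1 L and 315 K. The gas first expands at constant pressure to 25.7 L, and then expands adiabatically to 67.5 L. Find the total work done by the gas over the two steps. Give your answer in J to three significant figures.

W_total ≈ 12700 J

Step 1 (isobaric): W = PΔV = (492 kPa)(25.7 − 18.1 L) = 3739 J.
After step 1: P = 492 kPa, V = 25.7 L, T = 447.3 K.
Step 2 (adiabatic): W = (P₁V₁ − P₂V₂)/(γ−1) = (12644 − 6642)/0.667 = 9003 J.
W_total = 3739 + 9003 = 12742 J.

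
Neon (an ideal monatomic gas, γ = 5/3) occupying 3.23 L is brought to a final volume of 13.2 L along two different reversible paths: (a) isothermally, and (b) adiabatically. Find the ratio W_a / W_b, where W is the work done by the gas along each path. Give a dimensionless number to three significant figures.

W_a / W_b ≈ 1.54

Path (a) isothermal: W = P₁V₁ ln(V₂/V₁) → W_a/(P₁V₁) = 1.408.
Path (b) adiabatic: W = P₁V₁(1 − (V₁/V₂)^(γ−1))/(γ−1) → W_b/(P₁V₁) = 0.9132.
W_a / W_b = 1.408 / 0.9132 = 1.542.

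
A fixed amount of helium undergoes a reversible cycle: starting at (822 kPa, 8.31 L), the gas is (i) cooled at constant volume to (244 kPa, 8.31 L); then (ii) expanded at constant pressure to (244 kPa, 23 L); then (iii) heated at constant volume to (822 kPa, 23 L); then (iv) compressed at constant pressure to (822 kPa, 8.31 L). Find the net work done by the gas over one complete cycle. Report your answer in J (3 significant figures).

Constant-volume legs do no work.
W(ii) = (244)(23 − 8.31) = 3584 J; W(iv) = (822)(8.31 − 23) = -12075 J.
W_net = 3584 − 12075 = -8491 J (the counter-clockwise enclosed area).

W_net ≈ -8490 J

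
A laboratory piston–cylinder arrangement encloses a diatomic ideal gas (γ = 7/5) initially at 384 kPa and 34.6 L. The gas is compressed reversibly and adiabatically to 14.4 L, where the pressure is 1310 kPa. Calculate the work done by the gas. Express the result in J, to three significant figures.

Adiabatic: W = (P₁V₁ − P₂V₂)/(γ − 1) with γ = 7/5.
P₁V₁ = 13286 J, P₂V₂ = 18864 J.
W = (13286 − 18864) / 0.4 = -13944 J.

W ≈ -13900 J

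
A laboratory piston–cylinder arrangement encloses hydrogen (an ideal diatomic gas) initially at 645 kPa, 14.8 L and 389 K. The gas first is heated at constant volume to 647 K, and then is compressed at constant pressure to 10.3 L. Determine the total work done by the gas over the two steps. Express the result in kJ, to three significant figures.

W_total ≈ -4.83 kJ

Step 1 (isochoric): W = 0 (constant volume).
After step 1: P = 1073 kPa (V unchanged).
Step 2 (isobaric): W = PΔV = (1073 kPa)(10.3 − 14.8 L) = -4828 J.
W_total = 0 − 4828 = -4828 J.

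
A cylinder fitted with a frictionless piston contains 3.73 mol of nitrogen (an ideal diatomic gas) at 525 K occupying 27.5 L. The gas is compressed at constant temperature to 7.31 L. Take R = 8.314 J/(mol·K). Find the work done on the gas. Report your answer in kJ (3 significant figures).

Isothermal: W = nRT ln(V₂/V₁).
W = (3.73)(8.314)(525) × ln(7.31/27.5)
  = 16281 × -1.325
W_by_gas = -21571 J; work on gas = −W_by = 21571 J.

W ≈ 21.6 kJ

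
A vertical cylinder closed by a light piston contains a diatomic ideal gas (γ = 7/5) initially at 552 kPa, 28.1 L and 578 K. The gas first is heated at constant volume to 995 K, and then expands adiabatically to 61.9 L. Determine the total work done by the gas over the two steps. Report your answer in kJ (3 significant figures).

W_total ≈ 18.1 kJ

Step 1 (isochoric): W = 0 (constant volume).
After step 1: P = 950.2 kPa (V unchanged).
Step 2 (adiabatic): W = (P₁V₁ − P₂V₂)/(γ−1) = (26702 − 19469)/0.4 = 18082 J.
W_total = 0 + 18082 = 18082 J.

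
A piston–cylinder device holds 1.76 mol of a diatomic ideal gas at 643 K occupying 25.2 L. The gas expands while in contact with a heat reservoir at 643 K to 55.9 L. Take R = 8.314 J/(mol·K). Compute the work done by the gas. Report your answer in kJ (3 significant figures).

W ≈ 7.50 kJ

Isothermal: W = nRT ln(V₂/V₁).
W = (1.76)(8.314)(643) × ln(55.9/25.2)
  = 9409 × 0.7967
W_by_gas = 7496 J.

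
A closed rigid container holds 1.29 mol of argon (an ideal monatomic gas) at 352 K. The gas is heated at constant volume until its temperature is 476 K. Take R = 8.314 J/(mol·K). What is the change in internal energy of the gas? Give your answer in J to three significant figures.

ΔU ≈ 1990 J

Constant volume ⇒ W = 0, so Q = ΔU = nCᵥΔT with Cᵥ = 3R/2 = 12.47 J/(mol·K).
ΔU = (1.29)(12.47)(476 − 352) = 1995 J.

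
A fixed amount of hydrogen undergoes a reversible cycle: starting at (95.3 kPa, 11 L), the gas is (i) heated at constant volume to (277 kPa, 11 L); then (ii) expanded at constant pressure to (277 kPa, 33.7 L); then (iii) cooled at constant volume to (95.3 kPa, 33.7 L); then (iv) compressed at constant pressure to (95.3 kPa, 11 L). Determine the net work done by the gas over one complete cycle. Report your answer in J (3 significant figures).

W_net ≈ 4120 J

Constant-volume legs do no work.
W(ii) = (277)(33.7 − 11) = 6288 J; W(iv) = (95.3)(11 − 33.7) = -2163 J.
W_net = 6288 − 2163 = 4125 J (the clockwise enclosed area).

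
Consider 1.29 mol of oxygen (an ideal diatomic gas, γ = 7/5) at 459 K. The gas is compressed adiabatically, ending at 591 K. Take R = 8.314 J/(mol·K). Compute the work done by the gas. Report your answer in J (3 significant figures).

Adiabatic ⇒ Q = 0, so W_by = −ΔU = nCᵥ(T₁ − T₂).
Cᵥ = 5R/2 = 20.79 J/(mol·K).
W = (1.29)(20.79)(459 − 591) = -3539 J.

W ≈ -3540 J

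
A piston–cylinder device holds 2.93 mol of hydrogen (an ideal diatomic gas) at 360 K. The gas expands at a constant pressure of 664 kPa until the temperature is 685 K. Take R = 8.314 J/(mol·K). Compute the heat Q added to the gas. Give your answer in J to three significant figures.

Q ≈ 27700 J

Isobaric: W = nRΔT = (2.93)(8.314)(325) = 7917 J.
ΔU = nCᵥΔT with Cᵥ = 5R/2: ΔU = (2.93)(20.79)(325) = 19793 J.
Q = ΔU + W = 19793 + 7917 = 27710 J.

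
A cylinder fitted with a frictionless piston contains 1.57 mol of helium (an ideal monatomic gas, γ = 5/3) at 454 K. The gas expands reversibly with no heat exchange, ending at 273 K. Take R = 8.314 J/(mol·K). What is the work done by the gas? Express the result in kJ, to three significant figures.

W ≈ 3.54 kJ

Adiabatic ⇒ Q = 0, so W_by = −ΔU = nCᵥ(T₁ − T₂).
Cᵥ = 3R/2 = 12.47 J/(mol·K).
W = (1.57)(12.47)(454 − 273) = 3544 J.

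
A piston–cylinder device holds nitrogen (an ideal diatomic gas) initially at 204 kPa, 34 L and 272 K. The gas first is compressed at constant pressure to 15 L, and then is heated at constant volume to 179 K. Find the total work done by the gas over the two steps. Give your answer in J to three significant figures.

Step 1 (isobaric): W = PΔV = (204 kPa)(15 − 34 L) = -3876 J.
Step 2 (isochoric): W = 0 (constant volume).
W_total = -3876 + 0 = -3876 J.

W_total ≈ -3880 J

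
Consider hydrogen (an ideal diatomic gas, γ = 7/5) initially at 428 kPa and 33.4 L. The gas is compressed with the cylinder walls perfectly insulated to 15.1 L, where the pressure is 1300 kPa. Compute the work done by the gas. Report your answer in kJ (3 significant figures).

Adiabatic: W = (P₁V₁ − P₂V₂)/(γ − 1) with γ = 7/5.
P₁V₁ = 14295 J, P₂V₂ = 19630 J.
W = (14295 − 19630) / 0.4 = -13337 J.

W ≈ -13.3 kJ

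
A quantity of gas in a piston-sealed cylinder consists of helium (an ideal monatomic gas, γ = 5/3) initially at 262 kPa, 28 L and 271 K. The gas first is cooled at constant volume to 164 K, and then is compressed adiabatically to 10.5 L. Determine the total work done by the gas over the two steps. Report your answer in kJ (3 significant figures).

W_total ≈ -6.15 kJ

Step 1 (isochoric): W = 0 (constant volume).
After step 1: P = 158.6 kPa (V unchanged).
Step 2 (adiabatic): W = (P₁V₁ − P₂V₂)/(γ−1) = (4439 − 8537)/0.667 = -6146 J.
W_total = 0 − 6146 = -6146 J.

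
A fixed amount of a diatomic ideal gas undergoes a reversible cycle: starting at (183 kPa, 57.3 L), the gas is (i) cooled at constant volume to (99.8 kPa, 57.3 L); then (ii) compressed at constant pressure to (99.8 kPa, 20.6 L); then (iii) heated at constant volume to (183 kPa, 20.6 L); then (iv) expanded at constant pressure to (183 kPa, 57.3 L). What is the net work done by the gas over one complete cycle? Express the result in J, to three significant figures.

Constant-volume legs do no work.
W(ii) = (99.8)(20.6 − 57.3) = -3663 J; W(iv) = (183)(57.3 − 20.6) = 6716 J.
W_net = -3663 + 6716 = 3053 J (the clockwise enclosed area).

W_net ≈ 3050 J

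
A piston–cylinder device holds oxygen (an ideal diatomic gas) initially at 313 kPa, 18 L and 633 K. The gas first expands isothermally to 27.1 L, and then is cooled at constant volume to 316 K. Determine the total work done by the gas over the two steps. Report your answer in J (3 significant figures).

Step 1 (isothermal): W = P₁V₁ ln(V₂/V₁) = (5634) ln(27.1/18) = 2305 J.
Step 2 (isochoric): W = 0 (constant volume).
W_total = 2305 + 0 = 2305 J.

W_total ≈ 2310 J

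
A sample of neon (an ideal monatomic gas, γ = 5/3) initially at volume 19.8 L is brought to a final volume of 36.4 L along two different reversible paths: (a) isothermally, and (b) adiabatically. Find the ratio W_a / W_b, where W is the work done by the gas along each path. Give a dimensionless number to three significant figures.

W_a / W_b ≈ 1.22

Path (a) isothermal: W = P₁V₁ ln(V₂/V₁) → W_a/(P₁V₁) = 0.6089.
Path (b) adiabatic: W = P₁V₁(1 − (V₁/V₂)^(γ−1))/(γ−1) → W_b/(P₁V₁) = 0.5005.
W_a / W_b = 0.6089 / 0.5005 = 1.217.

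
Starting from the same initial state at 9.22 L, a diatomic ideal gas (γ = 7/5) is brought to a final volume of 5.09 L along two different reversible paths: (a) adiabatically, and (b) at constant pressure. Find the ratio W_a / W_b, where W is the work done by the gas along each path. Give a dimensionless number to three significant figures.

Path (a) adiabatic: W = P₁V₁(1 − (V₁/V₂)^(γ−1))/(γ−1) → W_a/(P₁V₁) = -0.6706.
Path (b) isobaric: W = P₁(V₂ − V₁) → W_b/(P₁V₁) = -0.4479.
W_a / W_b = -0.6706 / -0.4479 = 1.497.

W_a / W_b ≈ 1.50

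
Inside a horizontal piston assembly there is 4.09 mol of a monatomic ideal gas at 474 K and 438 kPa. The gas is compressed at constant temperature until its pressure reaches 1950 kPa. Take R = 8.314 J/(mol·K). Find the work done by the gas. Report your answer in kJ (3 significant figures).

W ≈ -24.1 kJ

Isothermal process: W = nRT ln(V₂/V₁) = nRT ln(P₁/P₂).
W = (4.09)(8.314)(474) × ln(438/1950)
  = 16118 × ln(0.2246) = 16118 × -1.493
W_by_gas = -24070 J.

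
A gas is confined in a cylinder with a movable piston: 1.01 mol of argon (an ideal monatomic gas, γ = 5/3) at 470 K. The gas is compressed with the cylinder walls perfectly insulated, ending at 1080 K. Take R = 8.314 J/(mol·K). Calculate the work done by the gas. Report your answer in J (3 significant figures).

Adiabatic ⇒ Q = 0, so W_by = −ΔU = nCᵥ(T₁ − T₂).
Cᵥ = 3R/2 = 12.47 J/(mol·K).
W = (1.01)(12.47)(470 − 1080) = -7683 J.

W ≈ -7680 J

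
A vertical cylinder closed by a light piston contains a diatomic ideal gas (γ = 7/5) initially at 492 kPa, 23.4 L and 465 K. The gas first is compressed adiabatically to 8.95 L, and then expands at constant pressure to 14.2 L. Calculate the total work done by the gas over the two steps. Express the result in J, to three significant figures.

Step 1 (adiabatic): W = (P₁V₁ − P₂V₂)/(γ−1) = (11513 − 16910)/0.4 = -13492 J.
After step 1: P = 1889 kPa, V = 8.95 L, T = 683 K.
Step 2 (isobaric): W = PΔV = (1889 kPa)(14.2 − 8.95 L) = 9919 J.
W_total = -13492 + 9919 = -3573 J.

W_total ≈ -3570 J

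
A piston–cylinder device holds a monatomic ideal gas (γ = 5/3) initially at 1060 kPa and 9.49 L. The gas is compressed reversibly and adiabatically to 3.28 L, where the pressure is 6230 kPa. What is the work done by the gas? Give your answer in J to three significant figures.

W ≈ -15600 J

Adiabatic: W = (P₁V₁ − P₂V₂)/(γ − 1) with γ = 5/3.
P₁V₁ = 10059 J, P₂V₂ = 20434 J.
W = (10059 − 20434) / 0.6667 = -15562 J.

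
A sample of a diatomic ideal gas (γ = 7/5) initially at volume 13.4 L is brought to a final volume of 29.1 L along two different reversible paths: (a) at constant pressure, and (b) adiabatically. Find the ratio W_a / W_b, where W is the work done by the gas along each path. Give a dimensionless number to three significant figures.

Path (a) isobaric: W = P₁(V₂ − V₁) → W_a/(P₁V₁) = 1.172.
Path (b) adiabatic: W = P₁V₁(1 − (V₁/V₂)^(γ−1))/(γ−1) → W_b/(P₁V₁) = 0.6667.
W_a / W_b = 1.172 / 0.6667 = 1.757.

W_a / W_b ≈ 1.76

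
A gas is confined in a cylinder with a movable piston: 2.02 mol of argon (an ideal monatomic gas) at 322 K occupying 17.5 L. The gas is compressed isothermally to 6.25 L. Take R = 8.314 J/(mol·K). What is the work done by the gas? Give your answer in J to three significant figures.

Isothermal: W = nRT ln(V₂/V₁).
W = (2.02)(8.314)(322) × ln(6.25/17.5)
  = 5408 × -1.03
W_by_gas = -5568 J.

W ≈ -5570 J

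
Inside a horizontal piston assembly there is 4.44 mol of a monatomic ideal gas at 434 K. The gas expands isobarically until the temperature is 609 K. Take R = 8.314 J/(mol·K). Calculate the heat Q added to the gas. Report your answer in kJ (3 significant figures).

Isobaric: W = nRΔT = (4.44)(8.314)(175) = 6460 J.
ΔU = nCᵥΔT with Cᵥ = 3R/2: ΔU = (4.44)(12.47)(175) = 9690 J.
Q = ΔU + W = 9690 + 6460 = 16150 J.

Q ≈ 16.1 kJ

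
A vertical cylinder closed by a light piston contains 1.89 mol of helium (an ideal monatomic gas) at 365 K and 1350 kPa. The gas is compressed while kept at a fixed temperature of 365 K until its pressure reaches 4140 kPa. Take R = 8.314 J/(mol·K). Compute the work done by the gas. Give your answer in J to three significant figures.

W ≈ -6430 J

Isothermal process: W = nRT ln(V₂/V₁) = nRT ln(P₁/P₂).
W = (1.89)(8.314)(365) × ln(1350/4140)
  = 5735 × ln(0.3261) = 5735 × -1.121
W_by_gas = -6427 J.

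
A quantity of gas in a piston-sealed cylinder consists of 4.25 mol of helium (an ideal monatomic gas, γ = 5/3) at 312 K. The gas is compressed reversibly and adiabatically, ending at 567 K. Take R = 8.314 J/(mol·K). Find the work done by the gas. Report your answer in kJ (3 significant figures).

Adiabatic ⇒ Q = 0, so W_by = −ΔU = nCᵥ(T₁ − T₂).
Cᵥ = 3R/2 = 12.47 J/(mol·K).
W = (4.25)(12.47)(312 − 567) = -13515 J.

W ≈ -13.5 kJ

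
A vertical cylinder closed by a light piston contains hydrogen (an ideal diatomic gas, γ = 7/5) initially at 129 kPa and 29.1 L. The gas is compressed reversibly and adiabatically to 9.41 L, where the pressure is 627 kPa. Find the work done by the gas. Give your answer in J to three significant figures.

Adiabatic: W = (P₁V₁ − P₂V₂)/(γ − 1) with γ = 7/5.
P₁V₁ = 3754 J, P₂V₂ = 5900 J.
W = (3754 − 5900) / 0.4 = -5365 J.

W ≈ -5370 J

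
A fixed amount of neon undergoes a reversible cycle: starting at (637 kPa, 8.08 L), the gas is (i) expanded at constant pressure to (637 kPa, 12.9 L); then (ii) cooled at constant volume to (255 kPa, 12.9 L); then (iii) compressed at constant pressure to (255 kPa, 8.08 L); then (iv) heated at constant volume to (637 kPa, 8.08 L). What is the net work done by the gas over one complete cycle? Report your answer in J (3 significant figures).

Constant-volume legs do no work.
W(i) = (637)(12.9 − 8.08) = 3070 J; W(iii) = (255)(8.08 − 12.9) = -1229 J.
W_net = 3070 − 1229 = 1841 J (the clockwise enclosed area).

W_net ≈ 1840 J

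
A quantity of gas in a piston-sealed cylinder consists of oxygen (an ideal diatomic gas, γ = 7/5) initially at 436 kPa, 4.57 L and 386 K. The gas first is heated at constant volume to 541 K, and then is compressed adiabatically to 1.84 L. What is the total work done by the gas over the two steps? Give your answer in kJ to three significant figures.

Step 1 (isochoric): W = 0 (constant volume).
After step 1: P = 611.1 kPa (V unchanged).
Step 2 (adiabatic): W = (P₁V₁ − P₂V₂)/(γ−1) = (2793 − 4018)/0.4 = -3064 J.
W_total = 0 − 3064 = -3064 J.

W_total ≈ -3.06 kJ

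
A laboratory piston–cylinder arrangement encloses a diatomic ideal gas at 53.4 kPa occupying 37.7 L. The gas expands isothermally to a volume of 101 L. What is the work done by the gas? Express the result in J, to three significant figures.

Isothermal: W = nRT ln(V₂/V₁) = P₁V₁ ln(V₂/V₁).
P₁V₁ = (53.4 kPa)(37.7 L) = 2013 J.
W = 2013 × ln(101/37.7) = 2013 × 0.9855
W_by_gas = 1984 J.

W ≈ 1980 J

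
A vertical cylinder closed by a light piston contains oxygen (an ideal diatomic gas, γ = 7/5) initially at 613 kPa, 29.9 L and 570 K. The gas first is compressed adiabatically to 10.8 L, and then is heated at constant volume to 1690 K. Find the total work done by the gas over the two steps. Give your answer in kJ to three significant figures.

Step 1 (adiabatic): W = (P₁V₁ − P₂V₂)/(γ−1) = (18329 − 27544)/0.4 = -23039 J.
Step 2 (isochoric): W = 0 (constant volume).
W_total = -23039 + 0 = -23039 J.

W_total ≈ -23.0 kJ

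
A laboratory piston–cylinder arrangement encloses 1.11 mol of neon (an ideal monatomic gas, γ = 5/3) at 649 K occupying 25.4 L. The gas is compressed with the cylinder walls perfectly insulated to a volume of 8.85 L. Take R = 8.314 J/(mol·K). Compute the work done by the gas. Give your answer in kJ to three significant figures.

Adiabatic: TV^(γ−1) = const with γ = 5/3.
T₂ = T₁ (V₁/V₂)^(γ−1) = 649 × (25.4/8.85)^0.667 = 649 × 2.02 = 1311 K.
W_by = nCᵥ(T₁ − T₂) = (1.11)(12.47)(649 − 1311) = -9160 J.

W ≈ -9.16 kJ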